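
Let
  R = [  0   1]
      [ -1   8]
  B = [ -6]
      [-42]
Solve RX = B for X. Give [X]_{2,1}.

-6

Since R multiplies X on the left, X = R⁻¹B.
det R = 1; the adjugate gives R⁻¹ = [[8, -1], [1, 0]].
X = R⁻¹B = [[8, -1], [1, 0]] · [[-6], [-42]] = [[-6], [-6]].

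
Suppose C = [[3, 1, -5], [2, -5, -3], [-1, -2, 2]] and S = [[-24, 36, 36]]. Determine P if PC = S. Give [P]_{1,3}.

Right-multiplying both sides by C⁻¹ gives P = SC⁻¹.
det C = -4, so C⁻¹ = [[4, -2, 7], [1/4, -1/4, 1/4], [9/4, -5/4, 17/4]].
P = SC⁻¹ = [[-24, 36, 36]] · [[4, -2, 7], [1/4, -1/4, 1/4], [9/4, -5/4, 17/4]] = [[-6, -6, -6]].

-6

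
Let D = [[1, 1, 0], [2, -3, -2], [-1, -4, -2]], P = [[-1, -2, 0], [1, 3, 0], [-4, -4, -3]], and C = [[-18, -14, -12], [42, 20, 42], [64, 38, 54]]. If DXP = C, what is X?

X = D⁻¹CP⁻¹ (apply D⁻¹ on the left and P⁻¹ on the right).
det D = 4; the adjugate gives D⁻¹ = [[-1/2, 1/2, -1/2], [3/2, -1/2, 1/2], [-11/4, 3/4, -5/4]].
det P = 3, so P⁻¹ = [[-3, -2, 0], [1, 1, 0], [8/3, 4/3, -1/3]].
D⁻¹C = [[-2, -2, 0], [-16, -12, -12], [1, 6, -3]].
X = (D⁻¹C)P⁻¹ = [[4, 2, 0], [4, 4, 4], [-5, 0, 1]].

X = [[4, 2, 0], [4, 4, 4], [-5, 0, 1]]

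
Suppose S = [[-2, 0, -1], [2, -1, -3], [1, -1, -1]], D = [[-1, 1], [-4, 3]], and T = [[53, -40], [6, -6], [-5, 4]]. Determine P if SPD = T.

P = [[-1, 5], [-5, 1], [3, 3]]

P = S⁻¹TD⁻¹ (apply S⁻¹ on the left and D⁻¹ on the right).
det S = 5; the adjugate gives S⁻¹ = [[-2/5, 1/5, -1/5], [-1/5, 3/5, -8/5], [-1/5, -2/5, 2/5]].
D has determinant 1; D⁻¹ = [[3, -1], [4, -1]].
S⁻¹T = [[-19, 14], [1, -2], [-15, 12]].
P = (S⁻¹T)D⁻¹ = [[-1, 5], [-5, 1], [3, 3]].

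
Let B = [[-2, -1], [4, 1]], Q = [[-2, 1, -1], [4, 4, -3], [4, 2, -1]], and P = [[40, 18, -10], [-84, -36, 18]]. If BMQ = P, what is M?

Left-multiply by B⁻¹ and right-multiply by Q⁻¹: M = B⁻¹PQ⁻¹.
det B = 2; the adjugate gives B⁻¹ = [[1/2, 1/2], [-2, -1]].
Q has determinant -4; Q⁻¹ = [[-1/2, 1/4, -1/4], [2, -3/2, 5/2], [2, -2, 3]].
B⁻¹P = [[-22, -9, 4], [4, 0, 2]].
M = (B⁻¹P)Q⁻¹ = [[1, 0, -5], [2, -3, 5]].

M = [[1, 0, -5], [2, -3, 5]]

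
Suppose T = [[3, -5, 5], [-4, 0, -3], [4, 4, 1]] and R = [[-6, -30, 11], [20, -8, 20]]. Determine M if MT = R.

T is on the right of M, so right-multiply by T⁻¹: M = RT⁻¹.
T has determinant -4; T⁻¹ = [[-3, -25/4, -15/4], [2, 17/4, 11/4], [4, 8, 5]].
M = RT⁻¹ = [[-6, -30, 11], [20, -8, 20]] · [[-3, -25/4, -15/4], [2, 17/4, 11/4], [4, 8, 5]] = [[2, -2, -5], [4, 1, 3]].

M = [[2, -2, -5], [4, 1, 3]]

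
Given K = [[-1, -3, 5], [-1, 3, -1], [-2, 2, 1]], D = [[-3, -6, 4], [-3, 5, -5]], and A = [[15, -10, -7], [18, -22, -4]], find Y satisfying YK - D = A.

YK = A + D = [[12, -16, -3], [15, -17, -9]].
Since K sits to the right of Y, Y = (A + D)K⁻¹.
K has determinant 6; K⁻¹ = [[5/6, 13/6, -2], [1/2, 3/2, -1], [2/3, 4/3, -1]].
Y = (A + D)K⁻¹ = [[0, -2, -5], [-2, -5, -4]].

Y = [[0, -2, -5], [-2, -5, -4]]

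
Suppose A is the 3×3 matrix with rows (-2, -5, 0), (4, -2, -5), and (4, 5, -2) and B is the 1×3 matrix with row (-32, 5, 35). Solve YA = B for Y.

A is on the right of Y, so right-multiply by A⁻¹: Y = BA⁻¹.
A has determinant 2; A⁻¹ = [[29/2, -5, 25/2], [-6, 2, -5], [14, -5, 12]].
Y = BA⁻¹ = [[-32, 5, 35]] · [[29/2, -5, 25/2], [-6, 2, -5], [14, -5, 12]] = [[-4, -5, -5]].

Y = [[-4, -5, -5]]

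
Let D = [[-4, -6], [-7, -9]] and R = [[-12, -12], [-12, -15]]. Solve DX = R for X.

Left-multiplying both sides by D⁻¹ gives X = D⁻¹R.
det D = -6, so D⁻¹ = [[3/2, -1], [-7/6, 2/3]].
X = D⁻¹R = [[3/2, -1], [-7/6, 2/3]] · [[-12, -12], [-12, -15]] = [[-6, -3], [6, 4]].

X = [[-6, -3], [6, 4]]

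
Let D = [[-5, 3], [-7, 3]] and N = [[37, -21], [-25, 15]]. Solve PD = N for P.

Since D sits to the right of P, P = ND⁻¹.
det D = 6; the adjugate gives D⁻¹ = [[1/2, -1/2], [7/6, -5/6]].
P = ND⁻¹ = [[37, -21], [-25, 15]] · [[1/2, -1/2], [7/6, -5/6]] = [[-6, -1], [5, 0]].

P = [[-6, -1], [5, 0]]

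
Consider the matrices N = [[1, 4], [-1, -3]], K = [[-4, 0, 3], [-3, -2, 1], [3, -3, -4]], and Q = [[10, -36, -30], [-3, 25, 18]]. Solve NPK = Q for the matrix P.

Left-multiply by N⁻¹ and right-multiply by K⁻¹: P = N⁻¹QK⁻¹.
N has determinant 1; N⁻¹ = [[-3, -4], [1, 1]].
det K = 1, so K⁻¹ = [[11, -9, 6], [-9, 7, -5], [15, -12, 8]].
N⁻¹Q = [[-18, 8, 18], [7, -11, -12]].
P = (N⁻¹Q)K⁻¹ = [[0, 2, -4], [-4, 4, 1]].

P = [[0, 2, -4], [-4, 4, 1]]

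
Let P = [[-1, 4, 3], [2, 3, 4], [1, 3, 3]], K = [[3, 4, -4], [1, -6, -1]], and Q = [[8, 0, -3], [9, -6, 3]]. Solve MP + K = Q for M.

MP = Q − K = [[5, -4, 1], [8, 0, 4]].
Since P sits to the right of M, M = (Q − K)P⁻¹.
det P = 4, so P⁻¹ = [[-3/4, -3/4, 7/4], [-1/2, -3/2, 5/2], [3/4, 7/4, -11/4]].
M = (Q − K)P⁻¹ = [[-1, 4, -4], [-3, 1, 3]].

M = [[-1, 4, -4], [-3, 1, 3]]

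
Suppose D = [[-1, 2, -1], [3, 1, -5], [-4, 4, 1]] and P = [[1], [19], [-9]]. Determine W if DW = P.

D is on the left of W, so left-multiply by D⁻¹: W = D⁻¹P.
D has determinant -3; D⁻¹ = [[-7, 2, 3], [-17/3, 5/3, 8/3], [-16/3, 4/3, 7/3]].
W = D⁻¹P = [[-7, 2, 3], [-17/3, 5/3, 8/3], [-16/3, 4/3, 7/3]] · [[1], [19], [-9]] = [[4], [2], [-1]].

W = [[4], [2], [-1]]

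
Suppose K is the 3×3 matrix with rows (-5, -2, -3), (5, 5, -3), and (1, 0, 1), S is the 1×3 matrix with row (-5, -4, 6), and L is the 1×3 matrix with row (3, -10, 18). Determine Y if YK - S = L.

Y = [[-3, -4, 3]]

YK = L + S = [[-2, -14, 24]].
Since K sits to the right of Y, Y = (L + S)K⁻¹.
det K = 6, so K⁻¹ = [[5/6, 1/3, 7/2], [-4/3, -1/3, -5], [-5/6, -1/3, -5/2]].
Y = (L + S)K⁻¹ = [[-3, -4, 3]].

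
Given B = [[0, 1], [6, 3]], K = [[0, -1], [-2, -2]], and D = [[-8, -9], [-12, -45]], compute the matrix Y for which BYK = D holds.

Left-multiply by B⁻¹ and right-multiply by K⁻¹: Y = B⁻¹DK⁻¹.
det B = -6, so B⁻¹ = [[-1/2, 1/6], [1, 0]].
det K = -2; the adjugate gives K⁻¹ = [[1, -1/2], [-1, 0]].
B⁻¹D = [[2, -3], [-8, -9]].
Y = (B⁻¹D)K⁻¹ = [[5, -1], [1, 4]].

Y = [[5, -1], [1, 4]]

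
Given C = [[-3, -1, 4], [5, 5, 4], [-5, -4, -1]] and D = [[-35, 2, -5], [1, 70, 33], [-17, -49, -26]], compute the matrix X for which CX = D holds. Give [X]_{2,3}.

Since C multiplies X on the left, X = C⁻¹D.
det C = 2, so C⁻¹ = [[11/2, -17/2, -12], [-15/2, 23/2, 16], [5/2, -7/2, -5]].
X = C⁻¹D = [[11/2, -17/2, -12], [-15/2, 23/2, 16], [5/2, -7/2, -5]] · [[-35, 2, -5], [1, 70, 33], [-17, -49, -26]] = [[3, 4, 4], [2, 6, 1], [-6, 5, 2]].

1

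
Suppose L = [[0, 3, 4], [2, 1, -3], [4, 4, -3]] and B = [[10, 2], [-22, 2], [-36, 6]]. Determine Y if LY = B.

Y = [[-4, 5], [-2, -2], [4, 2]]

L is on the left of Y, so left-multiply by L⁻¹: Y = L⁻¹B.
det L = -2, so L⁻¹ = [[-9/2, -25/2, 13/2], [3, 8, -4], [-2, -6, 3]].
Y = L⁻¹B = [[-9/2, -25/2, 13/2], [3, 8, -4], [-2, -6, 3]] · [[10, 2], [-22, 2], [-36, 6]] = [[-4, 5], [-2, -2], [4, 2]].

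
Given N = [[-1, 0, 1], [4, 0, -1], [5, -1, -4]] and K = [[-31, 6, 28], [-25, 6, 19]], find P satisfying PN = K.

P = [[5, 1, -6], [-5, 0, -6]]

Since N sits to the right of P, P = KN⁻¹.
det N = -3; the adjugate gives N⁻¹ = [[1/3, 1/3, 0], [-11/3, 1/3, -1], [4/3, 1/3, 0]].
P = KN⁻¹ = [[-31, 6, 28], [-25, 6, 19]] · [[1/3, 1/3, 0], [-11/3, 1/3, -1], [4/3, 1/3, 0]] = [[5, 1, -6], [-5, 0, -6]].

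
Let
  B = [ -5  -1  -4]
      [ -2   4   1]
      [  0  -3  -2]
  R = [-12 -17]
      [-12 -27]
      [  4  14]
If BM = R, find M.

Since B multiplies M on the left, M = B⁻¹R.
det B = 5, so B⁻¹ = [[-1, 2, 3], [-4/5, 2, 13/5], [6/5, -3, -22/5]].
M = B⁻¹R = [[-1, 2, 3], [-4/5, 2, 13/5], [6/5, -3, -22/5]] · [[-12, -17], [-12, -27], [4, 14]] = [[0, 5], [-4, -4], [4, -1]].

M = [[0, 5], [-4, -4], [4, -1]]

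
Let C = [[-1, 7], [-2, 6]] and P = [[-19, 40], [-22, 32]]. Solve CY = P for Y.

Since C multiplies Y on the left, Y = C⁻¹P.
det C = 8, so C⁻¹ = [[3/4, -7/8], [1/4, -1/8]].
Y = C⁻¹P = [[3/4, -7/8], [1/4, -1/8]] · [[-19, 40], [-22, 32]] = [[5, 2], [-2, 6]].

Y = [[5, 2], [-2, 6]]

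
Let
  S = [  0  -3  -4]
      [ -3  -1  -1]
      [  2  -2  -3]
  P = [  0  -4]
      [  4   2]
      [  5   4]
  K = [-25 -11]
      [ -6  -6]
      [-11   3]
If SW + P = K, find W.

SW = K − P = [[-25, -7], [-10, -8], [-16, -1]].
Since S multiplies W on the left, W = S⁻¹(K − P).
S has determinant 1; S⁻¹ = [[1, -1, -1], [-11, 8, 12], [8, -6, -9]].
W = S⁻¹(K − P) = [[1, 2], [3, 1], [4, 1]].

W = [[1, 2], [3, 1], [4, 1]]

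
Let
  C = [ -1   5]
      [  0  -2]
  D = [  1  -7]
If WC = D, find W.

W = [[-1, 1]]

C is on the right of W, so right-multiply by C⁻¹: W = DC⁻¹.
det C = 2, so C⁻¹ = [[-1, -5/2], [0, -1/2]].
W = DC⁻¹ = [[1, -7]] · [[-1, -5/2], [0, -1/2]] = [[-1, 1]].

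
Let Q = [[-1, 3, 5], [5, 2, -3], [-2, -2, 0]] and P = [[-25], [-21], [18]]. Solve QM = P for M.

M = [[-3], [-6], [-2]]

Since Q multiplies M on the left, M = Q⁻¹P.
det Q = -6; the adjugate gives Q⁻¹ = [[1, 5/3, 19/6], [-1, -5/3, -11/3], [1, 4/3, 17/6]].
M = Q⁻¹P = [[1, 5/3, 19/6], [-1, -5/3, -11/3], [1, 4/3, 17/6]] · [[-25], [-21], [18]] = [[-3], [-6], [-2]].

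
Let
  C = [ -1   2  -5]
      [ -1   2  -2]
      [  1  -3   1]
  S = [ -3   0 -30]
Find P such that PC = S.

P = [[6, 3, 6]]

Since C sits to the right of P, P = SC⁻¹.
det C = -3; the adjugate gives C⁻¹ = [[4/3, -13/3, -2], [1/3, -4/3, -1], [-1/3, 1/3, 0]].
P = SC⁻¹ = [[-3, 0, -30]] · [[4/3, -13/3, -2], [1/3, -4/3, -1], [-1/3, 1/3, 0]] = [[6, 3, 6]].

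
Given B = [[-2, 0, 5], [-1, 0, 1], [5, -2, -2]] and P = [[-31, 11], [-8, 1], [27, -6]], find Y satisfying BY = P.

Y = [[3, 2], [-1, 5], [-5, 3]]

Since B multiplies Y on the left, Y = B⁻¹P.
det B = 6, so B⁻¹ = [[1/3, -5/3, 0], [1/2, -7/2, -1/2], [1/3, -2/3, 0]].
Y = B⁻¹P = [[1/3, -5/3, 0], [1/2, -7/2, -1/2], [1/3, -2/3, 0]] · [[-31, 11], [-8, 1], [27, -6]] = [[3, 2], [-1, 5], [-5, 3]].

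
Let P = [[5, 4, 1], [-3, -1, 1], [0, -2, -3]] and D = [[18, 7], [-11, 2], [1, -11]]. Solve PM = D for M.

P is on the left of M, so left-multiply by P⁻¹: M = P⁻¹D.
det P = -5, so P⁻¹ = [[-1, -2, -1], [9/5, 3, 8/5], [-6/5, -2, -7/5]].
M = P⁻¹D = [[-1, -2, -1], [9/5, 3, 8/5], [-6/5, -2, -7/5]] · [[18, 7], [-11, 2], [1, -11]] = [[3, 0], [1, 1], [-1, 3]].

M = [[3, 0], [1, 1], [-1, 3]]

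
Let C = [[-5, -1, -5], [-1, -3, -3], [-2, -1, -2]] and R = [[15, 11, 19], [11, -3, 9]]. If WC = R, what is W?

Right-multiplying both sides by C⁻¹ gives W = RC⁻¹.
det C = 6, so C⁻¹ = [[1/2, 1/2, -2], [2/3, 0, -5/3], [-5/6, -1/2, 7/3]].
W = RC⁻¹ = [[15, 11, 19], [11, -3, 9]] · [[1/2, 1/2, -2], [2/3, 0, -5/3], [-5/6, -1/2, 7/3]] = [[-1, -2, -4], [-4, 1, 4]].

W = [[-1, -2, -4], [-4, 1, 4]]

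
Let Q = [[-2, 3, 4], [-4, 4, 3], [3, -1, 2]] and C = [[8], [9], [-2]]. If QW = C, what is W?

Since Q multiplies W on the left, W = Q⁻¹C.
det Q = -3, so Q⁻¹ = [[-11/3, 10/3, 7/3], [-17/3, 16/3, 10/3], [8/3, -7/3, -4/3]].
W = Q⁻¹C = [[-11/3, 10/3, 7/3], [-17/3, 16/3, 10/3], [8/3, -7/3, -4/3]] · [[8], [9], [-2]] = [[-4], [-4], [3]].

W = [[-4], [-4], [3]]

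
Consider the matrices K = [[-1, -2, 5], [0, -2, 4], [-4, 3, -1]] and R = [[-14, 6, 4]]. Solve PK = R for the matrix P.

P = [[6, -6, 2]]

Since K sits to the right of P, P = RK⁻¹.
K has determinant 2; K⁻¹ = [[-5, 13/2, 1], [-8, 21/2, 2], [-4, 11/2, 1]].
P = RK⁻¹ = [[-14, 6, 4]] · [[-5, 13/2, 1], [-8, 21/2, 2], [-4, 11/2, 1]] = [[6, -6, 2]].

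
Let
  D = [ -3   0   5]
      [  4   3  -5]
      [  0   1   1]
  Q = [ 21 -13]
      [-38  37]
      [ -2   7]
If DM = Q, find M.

Since D multiplies M on the left, M = D⁻¹Q.
D has determinant -4; D⁻¹ = [[-2, -5/4, 15/4], [1, 3/4, -5/4], [-1, -3/4, 9/4]].
M = D⁻¹Q = [[-2, -5/4, 15/4], [1, 3/4, -5/4], [-1, -3/4, 9/4]] · [[21, -13], [-38, 37], [-2, 7]] = [[-2, 6], [-5, 6], [3, 1]].

M = [[-2, 6], [-5, 6], [3, 1]]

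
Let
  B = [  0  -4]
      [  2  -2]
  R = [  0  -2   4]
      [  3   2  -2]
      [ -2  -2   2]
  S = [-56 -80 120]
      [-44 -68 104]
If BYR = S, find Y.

Y = [[4, -2, 1], [-5, 4, -1]]

Y = B⁻¹SR⁻¹ (apply B⁻¹ on the left and R⁻¹ on the right).
det B = 8; the adjugate gives B⁻¹ = [[-1/4, 1/2], [-1/4, 0]].
R has determinant -4; R⁻¹ = [[0, 1, 1], [1/2, -2, -3], [1/2, -1, -3/2]].
B⁻¹S = [[-8, -14, 22], [14, 20, -30]].
Y = (B⁻¹S)R⁻¹ = [[4, -2, 1], [-5, 4, -1]].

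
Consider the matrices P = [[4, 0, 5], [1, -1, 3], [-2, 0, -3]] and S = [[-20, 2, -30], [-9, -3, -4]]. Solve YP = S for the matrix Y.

Since P sits to the right of Y, Y = SP⁻¹.
det P = 2, so P⁻¹ = [[3/2, 0, 5/2], [-3/2, -1, -7/2], [-1, 0, -2]].
Y = SP⁻¹ = [[-20, 2, -30], [-9, -3, -4]] · [[3/2, 0, 5/2], [-3/2, -1, -7/2], [-1, 0, -2]] = [[-3, -2, 3], [-5, 3, -4]].

Y = [[-3, -2, 3], [-5, 3, -4]]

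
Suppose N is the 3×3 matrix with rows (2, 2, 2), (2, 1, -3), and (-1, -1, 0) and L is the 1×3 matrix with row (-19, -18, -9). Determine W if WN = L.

Since N sits to the right of W, W = LN⁻¹.
det N = -2, so N⁻¹ = [[3/2, 1, 4], [-3/2, -1, -5], [1/2, 0, 1]].
W = LN⁻¹ = [[-19, -18, -9]] · [[3/2, 1, 4], [-3/2, -1, -5], [1/2, 0, 1]] = [[-6, -1, 5]].

W = [[-6, -1, 5]]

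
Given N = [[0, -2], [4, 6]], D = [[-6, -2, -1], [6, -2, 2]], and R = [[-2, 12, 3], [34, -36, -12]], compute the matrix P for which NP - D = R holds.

P = [[4, -2, -1], [4, -5, -1]]

NP = R + D = [[-8, 10, 2], [40, -38, -10]].
Since N multiplies P on the left, P = N⁻¹(R + D).
det N = 8, so N⁻¹ = [[3/4, 1/4], [-1/2, 0]].
P = N⁻¹(R + D) = [[4, -2, -1], [4, -5, -1]].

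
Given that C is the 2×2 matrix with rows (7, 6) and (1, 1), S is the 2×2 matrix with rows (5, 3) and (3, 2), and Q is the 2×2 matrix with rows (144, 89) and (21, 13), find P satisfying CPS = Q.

Isolating P: multiply by C⁻¹ from the left and S⁻¹ from the right, so P = C⁻¹QS⁻¹.
det C = 1, so C⁻¹ = [[1, -6], [-1, 7]].
S has determinant 1; S⁻¹ = [[2, -3], [-3, 5]].
C⁻¹Q = [[18, 11], [3, 2]].
P = (C⁻¹Q)S⁻¹ = [[3, 1], [0, 1]].

P = [[3, 1], [0, 1]]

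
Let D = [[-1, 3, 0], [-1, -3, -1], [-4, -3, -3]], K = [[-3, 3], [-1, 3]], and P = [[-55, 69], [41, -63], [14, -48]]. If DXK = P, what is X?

X = D⁻¹PK⁻¹ (apply D⁻¹ on the left and K⁻¹ on the right).
det D = -3, so D⁻¹ = [[-2, -3, 1], [-1/3, -1, 1/3], [3, 5, -2]].
det K = -6; the adjugate gives K⁻¹ = [[-1/2, 1/2], [-1/6, 1/2]].
D⁻¹P = [[1, 3], [-18, 24], [12, -12]].
X = (D⁻¹P)K⁻¹ = [[-1, 2], [5, 3], [-4, 0]].

X = [[-1, 2], [5, 3], [-4, 0]]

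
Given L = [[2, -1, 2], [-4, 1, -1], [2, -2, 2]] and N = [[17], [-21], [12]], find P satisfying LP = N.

P = [[5], [5], [6]]

L is on the left of P, so left-multiply by L⁻¹: P = L⁻¹N.
det L = 6, so L⁻¹ = [[0, -1/3, -1/6], [1, 0, -1], [1, 1/3, -1/3]].
P = L⁻¹N = [[0, -1/3, -1/6], [1, 0, -1], [1, 1/3, -1/3]] · [[17], [-21], [12]] = [[5], [5], [6]].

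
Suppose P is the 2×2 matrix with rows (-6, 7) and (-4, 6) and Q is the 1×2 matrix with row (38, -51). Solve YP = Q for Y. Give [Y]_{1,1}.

P is on the right of Y, so right-multiply by P⁻¹: Y = QP⁻¹.
det P = -8, so P⁻¹ = [[-3/4, 7/8], [-1/2, 3/4]].
Y = QP⁻¹ = [[38, -51]] · [[-3/4, 7/8], [-1/2, 3/4]] = [[-3, -5]].

-3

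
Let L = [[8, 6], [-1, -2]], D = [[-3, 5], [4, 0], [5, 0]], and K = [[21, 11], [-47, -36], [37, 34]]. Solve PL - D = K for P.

PL = K + D = [[18, 16], [-43, -36], [42, 34]].
L is on the right of P, so right-multiply by L⁻¹: P = (K + D)L⁻¹.
det L = -10, so L⁻¹ = [[1/5, 3/5], [-1/10, -4/5]].
P = (K + D)L⁻¹ = [[2, -2], [-5, 3], [5, -2]].

P = [[2, -2], [-5, 3], [5, -2]]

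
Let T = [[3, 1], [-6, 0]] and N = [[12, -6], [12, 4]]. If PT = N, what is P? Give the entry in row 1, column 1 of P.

Right-multiplying both sides by T⁻¹ gives P = NT⁻¹.
det T = 6, so T⁻¹ = [[0, -1/6], [1, 1/2]].
P = NT⁻¹ = [[12, -6], [12, 4]] · [[0, -1/6], [1, 1/2]] = [[-6, -5], [4, 0]].

-6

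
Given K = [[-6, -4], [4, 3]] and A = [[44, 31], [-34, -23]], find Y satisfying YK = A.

Y = [[-4, 5], [5, -1]]

Since K sits to the right of Y, Y = AK⁻¹.
det K = -2; the adjugate gives K⁻¹ = [[-3/2, -2], [2, 3]].
Y = AK⁻¹ = [[44, 31], [-34, -23]] · [[-3/2, -2], [2, 3]] = [[-4, 5], [5, -1]].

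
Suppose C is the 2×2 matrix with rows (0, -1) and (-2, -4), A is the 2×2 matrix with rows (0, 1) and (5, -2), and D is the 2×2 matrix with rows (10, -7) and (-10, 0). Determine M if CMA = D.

Isolating M: multiply by C⁻¹ from the left and A⁻¹ from the right, so M = C⁻¹DA⁻¹.
det C = -2; the adjugate gives C⁻¹ = [[2, -1/2], [-1, 0]].
A has determinant -5; A⁻¹ = [[2/5, 1/5], [1, 0]].
C⁻¹D = [[25, -14], [-10, 7]].
M = (C⁻¹D)A⁻¹ = [[-4, 5], [3, -2]].

M = [[-4, 5], [3, -2]]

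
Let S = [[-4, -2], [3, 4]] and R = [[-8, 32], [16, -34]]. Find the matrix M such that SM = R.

M = [[0, -6], [4, -4]]

Since S multiplies M on the left, M = S⁻¹R.
S has determinant -10; S⁻¹ = [[-2/5, -1/5], [3/10, 2/5]].
M = S⁻¹R = [[-2/5, -1/5], [3/10, 2/5]] · [[-8, 32], [16, -34]] = [[0, -6], [4, -4]].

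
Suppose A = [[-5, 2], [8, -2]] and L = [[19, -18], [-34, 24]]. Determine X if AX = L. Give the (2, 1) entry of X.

A is on the left of X, so left-multiply by A⁻¹: X = A⁻¹L.
det A = -6, so A⁻¹ = [[1/3, 1/3], [4/3, 5/6]].
X = A⁻¹L = [[1/3, 1/3], [4/3, 5/6]] · [[19, -18], [-34, 24]] = [[-5, 2], [-3, -4]].

-3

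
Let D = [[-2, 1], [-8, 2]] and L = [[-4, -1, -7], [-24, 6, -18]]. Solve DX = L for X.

X = [[4, -2, 1], [4, -5, -5]]

Since D multiplies X on the left, X = D⁻¹L.
det D = 4, so D⁻¹ = [[1/2, -1/4], [2, -1/2]].
X = D⁻¹L = [[1/2, -1/4], [2, -1/2]] · [[-4, -1, -7], [-24, 6, -18]] = [[4, -2, 1], [4, -5, -5]].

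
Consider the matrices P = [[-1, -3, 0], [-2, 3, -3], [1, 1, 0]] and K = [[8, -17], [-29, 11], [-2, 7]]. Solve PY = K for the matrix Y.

Y = [[1, 2], [-3, 5], [6, 0]]

Since P multiplies Y on the left, Y = P⁻¹K.
det P = 6; the adjugate gives P⁻¹ = [[1/2, 0, 3/2], [-1/2, 0, -1/2], [-5/6, -1/3, -3/2]].
Y = P⁻¹K = [[1/2, 0, 3/2], [-1/2, 0, -1/2], [-5/6, -1/3, -3/2]] · [[8, -17], [-29, 11], [-2, 7]] = [[1, 2], [-3, 5], [6, 0]].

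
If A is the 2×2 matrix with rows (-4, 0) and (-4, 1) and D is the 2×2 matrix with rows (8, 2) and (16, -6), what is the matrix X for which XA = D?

X = [[-4, 2], [2, -6]]

Since A sits to the right of X, X = DA⁻¹.
det A = -4, so A⁻¹ = [[-1/4, 0], [-1, 1]].
X = DA⁻¹ = [[8, 2], [16, -6]] · [[-1/4, 0], [-1, 1]] = [[-4, 2], [2, -6]].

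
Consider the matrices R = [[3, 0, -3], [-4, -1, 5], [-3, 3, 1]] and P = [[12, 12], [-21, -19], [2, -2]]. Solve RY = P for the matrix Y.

R is on the left of Y, so left-multiply by R⁻¹: Y = R⁻¹P.
R has determinant -3; R⁻¹ = [[16/3, 3, 1], [11/3, 2, 1], [5, 3, 1]].
Y = R⁻¹P = [[16/3, 3, 1], [11/3, 2, 1], [5, 3, 1]] · [[12, 12], [-21, -19], [2, -2]] = [[3, 5], [4, 4], [-1, 1]].

Y = [[3, 5], [4, 4], [-1, 1]]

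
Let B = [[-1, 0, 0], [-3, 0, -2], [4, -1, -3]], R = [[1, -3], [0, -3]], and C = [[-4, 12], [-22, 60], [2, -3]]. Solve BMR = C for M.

M = [[4, 0], [-1, 4], [5, -1]]

M = B⁻¹CR⁻¹ (apply B⁻¹ on the left and R⁻¹ on the right).
det B = 2; the adjugate gives B⁻¹ = [[-1, 0, 0], [-17/2, 3/2, -1], [3/2, -1/2, 0]].
det R = -3; the adjugate gives R⁻¹ = [[1, -1], [0, -1/3]].
B⁻¹C = [[4, -12], [-1, -9], [5, -12]].
M = (B⁻¹C)R⁻¹ = [[4, 0], [-1, 4], [5, -1]].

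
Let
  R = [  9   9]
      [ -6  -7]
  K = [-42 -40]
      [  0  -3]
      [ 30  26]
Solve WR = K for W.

Right-multiplying both sides by R⁻¹ gives W = KR⁻¹.
det R = -9, so R⁻¹ = [[7/9, 1], [-2/3, -1]].
W = KR⁻¹ = [[-42, -40], [0, -3], [30, 26]] · [[7/9, 1], [-2/3, -1]] = [[-6, -2], [2, 3], [6, 4]].

W = [[-6, -2], [2, 3], [6, 4]]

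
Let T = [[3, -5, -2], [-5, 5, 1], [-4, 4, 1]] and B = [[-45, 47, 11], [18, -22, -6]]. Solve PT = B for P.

Right-multiplying both sides by T⁻¹ gives P = BT⁻¹.
T has determinant -2; T⁻¹ = [[-1/2, 3/2, -5/2], [-1/2, 5/2, -7/2], [0, -4, 5]].
P = BT⁻¹ = [[-45, 47, 11], [18, -22, -6]] · [[-1/2, 3/2, -5/2], [-1/2, 5/2, -7/2], [0, -4, 5]] = [[-1, 6, 3], [2, -4, 2]].

P = [[-1, 6, 3], [2, -4, 2]]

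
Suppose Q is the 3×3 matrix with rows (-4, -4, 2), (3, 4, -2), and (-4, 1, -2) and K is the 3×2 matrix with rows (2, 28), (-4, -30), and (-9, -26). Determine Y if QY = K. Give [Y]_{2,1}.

Since Q multiplies Y on the left, Y = Q⁻¹K.
det Q = 6, so Q⁻¹ = [[-1, -1, 0], [7/3, 8/3, -1/3], [19/6, 10/3, -2/3]].
Y = Q⁻¹K = [[-1, -1, 0], [7/3, 8/3, -1/3], [19/6, 10/3, -2/3]] · [[2, 28], [-4, -30], [-9, -26]] = [[2, 2], [-3, -6], [-1, 6]].

-3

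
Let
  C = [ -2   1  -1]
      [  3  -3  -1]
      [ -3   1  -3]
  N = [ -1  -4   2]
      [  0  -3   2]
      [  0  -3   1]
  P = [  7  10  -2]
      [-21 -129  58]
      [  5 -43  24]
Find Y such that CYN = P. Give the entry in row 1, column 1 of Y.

4

Isolating Y: multiply by C⁻¹ from the left and N⁻¹ from the right, so Y = C⁻¹PN⁻¹.
det C = -2, so C⁻¹ = [[-5, -1, 2], [-6, -3/2, 5/2], [3, 1/2, -3/2]].
N has determinant -3; N⁻¹ = [[-1, 2/3, 2/3], [0, 1/3, -2/3], [0, 1, -1]].
C⁻¹P = [[-4, -7, 0], [2, 26, -15], [3, 30, -13]].
Y = (C⁻¹P)N⁻¹ = [[4, -5, 2], [-2, -5, -1], [-3, -1, -5]].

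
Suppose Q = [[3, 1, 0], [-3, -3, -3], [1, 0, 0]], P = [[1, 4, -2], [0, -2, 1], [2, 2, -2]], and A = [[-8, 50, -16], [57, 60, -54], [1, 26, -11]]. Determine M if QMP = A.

M = [[5, -5, -2], [-5, 1, -3], [-3, 0, -3]]

Isolating M: multiply by Q⁻¹ from the left and P⁻¹ from the right, so M = Q⁻¹AP⁻¹.
det Q = -3; the adjugate gives Q⁻¹ = [[0, 0, 1], [1, 0, -3], [-1, -1/3, 2]].
det P = 2; the adjugate gives P⁻¹ = [[1, 2, 0], [1, 1, -1/2], [2, 3, -1]].
Q⁻¹A = [[1, 26, -11], [-11, -28, 17], [-9, -18, 12]].
M = (Q⁻¹A)P⁻¹ = [[5, -5, -2], [-5, 1, -3], [-3, 0, -3]].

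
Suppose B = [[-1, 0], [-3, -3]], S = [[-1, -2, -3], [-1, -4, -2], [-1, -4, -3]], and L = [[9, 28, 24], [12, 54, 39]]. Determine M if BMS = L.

M = [[4, 3, 2], [-5, -4, 4]]

Left-multiply by B⁻¹ and right-multiply by S⁻¹: M = B⁻¹LS⁻¹.
B has determinant 3; B⁻¹ = [[-1, 0], [1, -1/3]].
det S = -2; the adjugate gives S⁻¹ = [[-2, -3, 4], [1/2, 0, -1/2], [0, 1, -1]].
B⁻¹L = [[-9, -28, -24], [5, 10, 11]].
M = (B⁻¹L)S⁻¹ = [[4, 3, 2], [-5, -4, 4]].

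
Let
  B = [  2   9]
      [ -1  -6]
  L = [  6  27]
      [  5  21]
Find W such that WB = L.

W = [[3, 0], [3, 1]]

Right-multiplying both sides by B⁻¹ gives W = LB⁻¹.
B has determinant -3; B⁻¹ = [[2, 3], [-1/3, -2/3]].
W = LB⁻¹ = [[6, 27], [5, 21]] · [[2, 3], [-1/3, -2/3]] = [[3, 0], [3, 1]].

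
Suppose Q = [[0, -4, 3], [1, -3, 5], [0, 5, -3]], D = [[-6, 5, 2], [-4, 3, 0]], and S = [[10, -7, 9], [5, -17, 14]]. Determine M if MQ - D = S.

MQ = S + D = [[4, -2, 11], [1, -14, 14]].
Right-multiplying both sides by Q⁻¹ gives M = (S + D)Q⁻¹.
det Q = 3; the adjugate gives Q⁻¹ = [[-16/3, 1, -11/3], [1, 0, 1], [5/3, 0, 4/3]].
M = (S + D)Q⁻¹ = [[-5, 4, -2], [4, 1, 1]].

M = [[-5, 4, -2], [4, 1, 1]]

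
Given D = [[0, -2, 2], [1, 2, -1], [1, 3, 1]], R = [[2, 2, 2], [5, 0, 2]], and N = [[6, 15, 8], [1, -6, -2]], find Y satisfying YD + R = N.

YD = N − R = [[4, 13, 6], [-4, -6, -4]].
Right-multiplying both sides by D⁻¹ gives Y = (N − R)D⁻¹.
det D = 6; the adjugate gives D⁻¹ = [[5/6, 4/3, -1/3], [-1/3, -1/3, 1/3], [1/6, -1/3, 1/3]].
Y = (N − R)D⁻¹ = [[0, -1, 5], [-2, -2, -2]].

Y = [[0, -1, 5], [-2, -2, -2]]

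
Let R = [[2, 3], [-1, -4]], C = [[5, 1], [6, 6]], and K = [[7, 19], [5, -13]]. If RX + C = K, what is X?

X = [[1, 3], [0, 4]]

RX = K − C = [[2, 18], [-1, -19]].
R is on the left of X, so left-multiply by R⁻¹: X = R⁻¹(K − C).
R has determinant -5; R⁻¹ = [[4/5, 3/5], [-1/5, -2/5]].
X = R⁻¹(K − C) = [[1, 3], [0, 4]].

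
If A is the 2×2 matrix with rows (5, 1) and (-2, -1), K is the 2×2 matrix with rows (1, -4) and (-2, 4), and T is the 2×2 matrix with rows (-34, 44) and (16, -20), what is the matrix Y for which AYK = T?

Isolating Y: multiply by A⁻¹ from the left and K⁻¹ from the right, so Y = A⁻¹TK⁻¹.
det A = -3; the adjugate gives A⁻¹ = [[1/3, 1/3], [-2/3, -5/3]].
det K = -4; the adjugate gives K⁻¹ = [[-1, -1], [-1/2, -1/4]].
A⁻¹T = [[-6, 8], [-4, 4]].
Y = (A⁻¹T)K⁻¹ = [[2, 4], [2, 3]].

Y = [[2, 4], [2, 3]]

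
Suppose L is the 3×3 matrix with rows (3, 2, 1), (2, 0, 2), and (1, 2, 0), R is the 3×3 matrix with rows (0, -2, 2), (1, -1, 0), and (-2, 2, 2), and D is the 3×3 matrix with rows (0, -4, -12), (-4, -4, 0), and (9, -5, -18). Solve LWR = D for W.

Left-multiply by L⁻¹ and right-multiply by R⁻¹: W = L⁻¹DR⁻¹.
det L = -4, so L⁻¹ = [[1, -1/2, -1], [-1/2, 1/4, 1], [-1, 1, 1]].
det R = 4, so R⁻¹ = [[-1/2, 2, 1/2], [-1/2, 1, 1/2], [0, 1, 1/2]].
L⁻¹D = [[-7, 3, 6], [8, -4, -12], [5, -5, -6]].
W = (L⁻¹D)R⁻¹ = [[2, -5, 1], [-2, 0, -4], [0, -1, -3]].

W = [[2, -5, 1], [-2, 0, -4], [0, -1, -3]]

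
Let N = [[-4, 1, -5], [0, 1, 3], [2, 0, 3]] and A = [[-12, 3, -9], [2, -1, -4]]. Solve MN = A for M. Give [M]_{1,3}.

N is on the right of M, so right-multiply by N⁻¹: M = AN⁻¹.
N has determinant 4; N⁻¹ = [[3/4, -3/4, 2], [3/2, -1/2, 3], [-1/2, 1/2, -1]].
M = AN⁻¹ = [[-12, 3, -9], [2, -1, -4]] · [[3/4, -3/4, 2], [3/2, -1/2, 3], [-1/2, 1/2, -1]] = [[0, 3, -6], [2, -3, 5]].

-6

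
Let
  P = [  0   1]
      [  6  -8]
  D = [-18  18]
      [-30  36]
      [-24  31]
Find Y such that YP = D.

Y = [[-6, -3], [-4, -5], [-1, -4]]

Right-multiplying both sides by P⁻¹ gives Y = DP⁻¹.
det P = -6; the adjugate gives P⁻¹ = [[4/3, 1/6], [1, 0]].
Y = DP⁻¹ = [[-18, 18], [-30, 36], [-24, 31]] · [[4/3, 1/6], [1, 0]] = [[-6, -3], [-4, -5], [-1, -4]].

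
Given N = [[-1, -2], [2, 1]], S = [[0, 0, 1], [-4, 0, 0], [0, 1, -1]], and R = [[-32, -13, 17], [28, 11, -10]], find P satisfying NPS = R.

Isolating P: multiply by N⁻¹ from the left and S⁻¹ from the right, so P = N⁻¹RS⁻¹.
det N = 3; the adjugate gives N⁻¹ = [[1/3, 2/3], [-2/3, -1/3]].
S has determinant -4; S⁻¹ = [[0, -1/4, 0], [1, 0, 1], [1, 0, 0]].
N⁻¹R = [[8, 3, -1], [12, 5, -8]].
P = (N⁻¹R)S⁻¹ = [[2, -2, 3], [-3, -3, 5]].

P = [[2, -2, 3], [-3, -3, 5]]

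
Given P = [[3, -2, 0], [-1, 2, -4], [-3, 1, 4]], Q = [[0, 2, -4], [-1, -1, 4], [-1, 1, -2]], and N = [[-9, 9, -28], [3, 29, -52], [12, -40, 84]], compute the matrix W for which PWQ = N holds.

Isolating W: multiply by P⁻¹ from the left and Q⁻¹ from the right, so W = P⁻¹NQ⁻¹.
P has determinant 4; P⁻¹ = [[3, 2, 2], [4, 3, 3], [5/4, 3/4, 1]].
Q has determinant -4; Q⁻¹ = [[1/2, 0, -1], [3/2, 1, -1], [1/2, 1/2, -1/2]].
P⁻¹N = [[3, 5, -20], [9, 3, -16], [3, -7, 10]].
W = (P⁻¹N)Q⁻¹ = [[-1, -5, 2], [1, -5, -4], [-4, -2, -1]].

W = [[-1, -5, 2], [1, -5, -4], [-4, -2, -1]]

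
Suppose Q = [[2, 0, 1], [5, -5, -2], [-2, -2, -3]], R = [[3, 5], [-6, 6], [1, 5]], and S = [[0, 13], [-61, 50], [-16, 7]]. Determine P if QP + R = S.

QP = S − R = [[-3, 8], [-55, 44], [-17, 2]].
Since Q multiplies P on the left, P = Q⁻¹(S − R).
Q has determinant 2; Q⁻¹ = [[11/2, -1, 5/2], [19/2, -2, 9/2], [-10, 2, -5]].
P = Q⁻¹(S − R) = [[-4, 5], [5, -3], [5, -2]].

P = [[-4, 5], [5, -3], [5, -2]]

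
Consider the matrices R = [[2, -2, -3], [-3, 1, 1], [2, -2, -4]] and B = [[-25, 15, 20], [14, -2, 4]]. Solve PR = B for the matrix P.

P = [[-5, 5, 0], [2, -6, -4]]

Since R sits to the right of P, P = BR⁻¹.
det R = 4; the adjugate gives R⁻¹ = [[-1/2, -1/2, 1/4], [-5/2, -1/2, 7/4], [1, 0, -1]].
P = BR⁻¹ = [[-25, 15, 20], [14, -2, 4]] · [[-1/2, -1/2, 1/4], [-5/2, -1/2, 7/4], [1, 0, -1]] = [[-5, 5, 0], [2, -6, -4]].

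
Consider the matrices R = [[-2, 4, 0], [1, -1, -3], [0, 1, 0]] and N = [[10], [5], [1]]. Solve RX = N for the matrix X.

Left-multiplying both sides by R⁻¹ gives X = R⁻¹N.
det R = -6, so R⁻¹ = [[-1/2, 0, 2], [0, 0, 1], [-1/6, -1/3, 1/3]].
X = R⁻¹N = [[-1/2, 0, 2], [0, 0, 1], [-1/6, -1/3, 1/3]] · [[10], [5], [1]] = [[-3], [1], [-3]].

X = [[-3], [1], [-3]]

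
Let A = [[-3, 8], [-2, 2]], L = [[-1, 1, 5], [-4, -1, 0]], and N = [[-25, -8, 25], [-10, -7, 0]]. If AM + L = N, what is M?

AM = N − L = [[-24, -9, 20], [-6, -6, 0]].
A is on the left of M, so left-multiply by A⁻¹: M = A⁻¹(N − L).
A has determinant 10; A⁻¹ = [[1/5, -4/5], [1/5, -3/10]].
M = A⁻¹(N − L) = [[0, 3, 4], [-3, 0, 4]].

M = [[0, 3, 4], [-3, 0, 4]]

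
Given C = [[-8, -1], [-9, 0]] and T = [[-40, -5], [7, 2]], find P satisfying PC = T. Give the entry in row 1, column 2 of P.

0

Right-multiplying both sides by C⁻¹ gives P = TC⁻¹.
det C = -9; the adjugate gives C⁻¹ = [[0, -1/9], [-1, 8/9]].
P = TC⁻¹ = [[-40, -5], [7, 2]] · [[0, -1/9], [-1, 8/9]] = [[5, 0], [-2, 1]].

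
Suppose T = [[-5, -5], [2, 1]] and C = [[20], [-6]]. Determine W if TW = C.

W = [[-2], [-2]]

Left-multiplying both sides by T⁻¹ gives W = T⁻¹C.
det T = 5, so T⁻¹ = [[1/5, 1], [-2/5, -1]].
W = T⁻¹C = [[1/5, 1], [-2/5, -1]] · [[20], [-6]] = [[-2], [-2]].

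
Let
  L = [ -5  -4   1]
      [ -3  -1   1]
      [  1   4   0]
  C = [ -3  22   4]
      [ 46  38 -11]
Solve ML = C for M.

Since L sits to the right of M, M = CL⁻¹.
det L = 5; the adjugate gives L⁻¹ = [[-4/5, 4/5, -3/5], [1/5, -1/5, 2/5], [-11/5, 16/5, -7/5]].
M = CL⁻¹ = [[-3, 22, 4], [46, 38, -11]] · [[-4/5, 4/5, -3/5], [1/5, -1/5, 2/5], [-11/5, 16/5, -7/5]] = [[-2, 6, 5], [-5, -6, 3]].

M = [[-2, 6, 5], [-5, -6, 3]]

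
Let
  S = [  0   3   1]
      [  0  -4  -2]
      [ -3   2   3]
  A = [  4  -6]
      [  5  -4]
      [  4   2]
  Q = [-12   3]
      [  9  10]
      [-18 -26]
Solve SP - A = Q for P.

P = [[-1, 5], [-1, 0], [-5, -3]]

SP = Q + A = [[-8, -3], [14, 6], [-14, -24]].
S is on the left of P, so left-multiply by S⁻¹: P = S⁻¹(Q + A).
S has determinant 6; S⁻¹ = [[-4/3, -7/6, -1/3], [1, 1/2, 0], [-2, -3/2, 0]].
P = S⁻¹(Q + A) = [[-1, 5], [-1, 0], [-5, -3]].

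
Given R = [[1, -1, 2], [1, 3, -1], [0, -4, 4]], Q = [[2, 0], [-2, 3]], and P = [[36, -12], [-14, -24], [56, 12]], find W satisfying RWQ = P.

W = R⁻¹PQ⁻¹ (apply R⁻¹ on the left and Q⁻¹ on the right).
det R = 4, so R⁻¹ = [[2, -1, -5/4], [-1, 1, 3/4], [-1, 1, 1]].
det Q = 6, so Q⁻¹ = [[1/2, 0], [1/3, 1/3]].
R⁻¹P = [[16, -15], [-8, -3], [6, 0]].
W = (R⁻¹P)Q⁻¹ = [[3, -5], [-5, -1], [3, 0]].

W = [[3, -5], [-5, -1], [3, 0]]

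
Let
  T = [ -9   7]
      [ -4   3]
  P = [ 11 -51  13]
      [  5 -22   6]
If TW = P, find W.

W = [[-2, 1, -3], [-1, -6, -2]]

Left-multiplying both sides by T⁻¹ gives W = T⁻¹P.
T has determinant 1; T⁻¹ = [[3, -7], [4, -9]].
W = T⁻¹P = [[3, -7], [4, -9]] · [[11, -51, 13], [5, -22, 6]] = [[-2, 1, -3], [-1, -6, -2]].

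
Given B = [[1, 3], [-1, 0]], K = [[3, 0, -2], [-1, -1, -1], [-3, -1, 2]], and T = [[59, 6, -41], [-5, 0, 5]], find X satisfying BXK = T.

X = B⁻¹TK⁻¹ (apply B⁻¹ on the left and K⁻¹ on the right).
det B = 3, so B⁻¹ = [[0, -1], [1/3, 1/3]].
det K = -5, so K⁻¹ = [[3/5, -2/5, 2/5], [-1, 0, -1], [2/5, -3/5, 3/5]].
B⁻¹T = [[5, 0, -5], [18, 2, -12]].
X = (B⁻¹T)K⁻¹ = [[1, 1, -1], [4, 0, -2]].

X = [[1, 1, -1], [4, 0, -2]]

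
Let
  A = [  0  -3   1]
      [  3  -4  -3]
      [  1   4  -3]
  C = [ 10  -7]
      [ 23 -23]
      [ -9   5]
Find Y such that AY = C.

A is on the left of Y, so left-multiply by A⁻¹: Y = A⁻¹C.
A has determinant -2; A⁻¹ = [[-12, 5/2, -13/2], [-3, 1/2, -3/2], [-8, 3/2, -9/2]].
Y = A⁻¹C = [[-12, 5/2, -13/2], [-3, 1/2, -3/2], [-8, 3/2, -9/2]] · [[10, -7], [23, -23], [-9, 5]] = [[-4, -6], [-5, 2], [-5, -1]].

Y = [[-4, -6], [-5, 2], [-5, -1]]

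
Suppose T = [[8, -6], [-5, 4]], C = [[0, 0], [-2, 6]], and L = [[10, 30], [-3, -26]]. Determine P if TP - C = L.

TP = L + C = [[10, 30], [-5, -20]].
Left-multiplying both sides by T⁻¹ gives P = T⁻¹(L + C).
T has determinant 2; T⁻¹ = [[2, 3], [5/2, 4]].
P = T⁻¹(L + C) = [[5, 0], [5, -5]].

P = [[5, 0], [5, -5]]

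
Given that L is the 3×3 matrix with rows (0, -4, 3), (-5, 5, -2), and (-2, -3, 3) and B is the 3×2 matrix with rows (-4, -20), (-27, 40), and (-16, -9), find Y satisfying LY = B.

Left-multiplying both sides by L⁻¹ gives Y = L⁻¹B.
L has determinant -1; L⁻¹ = [[-9, -3, 7], [-19, -6, 15], [-25, -8, 20]].
Y = L⁻¹B = [[-9, -3, 7], [-19, -6, 15], [-25, -8, 20]] · [[-4, -20], [-27, 40], [-16, -9]] = [[5, -3], [-2, 5], [-4, 0]].

Y = [[5, -3], [-2, 5], [-4, 0]]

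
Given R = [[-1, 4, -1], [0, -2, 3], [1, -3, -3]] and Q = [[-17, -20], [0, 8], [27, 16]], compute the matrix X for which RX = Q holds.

X = [[-3, 4], [-6, -4], [-4, 0]]

Since R multiplies X on the left, X = R⁻¹Q.
det R = -5, so R⁻¹ = [[-3, -3, -2], [-3/5, -4/5, -3/5], [-2/5, -1/5, -2/5]].
X = R⁻¹Q = [[-3, -3, -2], [-3/5, -4/5, -3/5], [-2/5, -1/5, -2/5]] · [[-17, -20], [0, 8], [27, 16]] = [[-3, 4], [-6, -4], [-4, 0]].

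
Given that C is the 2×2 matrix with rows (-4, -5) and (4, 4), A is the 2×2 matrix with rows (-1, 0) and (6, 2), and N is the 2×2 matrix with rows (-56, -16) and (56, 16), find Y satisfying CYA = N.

Y = [[-2, 2], [0, 0]]

Isolating Y: multiply by C⁻¹ from the left and A⁻¹ from the right, so Y = C⁻¹NA⁻¹.
det C = 4, so C⁻¹ = [[1, 5/4], [-1, -1]].
det A = -2, so A⁻¹ = [[-1, 0], [3, 1/2]].
C⁻¹N = [[14, 4], [0, 0]].
Y = (C⁻¹N)A⁻¹ = [[-2, 2], [0, 0]].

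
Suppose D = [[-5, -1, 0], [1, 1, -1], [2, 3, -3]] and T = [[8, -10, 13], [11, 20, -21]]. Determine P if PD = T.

P = [[-3, 5, -6], [1, 6, 5]]

D is on the right of P, so right-multiply by D⁻¹: P = TD⁻¹.
det D = -1; the adjugate gives D⁻¹ = [[0, 3, -1], [-1, -15, 5], [-1, -13, 4]].
P = TD⁻¹ = [[8, -10, 13], [11, 20, -21]] · [[0, 3, -1], [-1, -15, 5], [-1, -13, 4]] = [[-3, 5, -6], [1, 6, 5]].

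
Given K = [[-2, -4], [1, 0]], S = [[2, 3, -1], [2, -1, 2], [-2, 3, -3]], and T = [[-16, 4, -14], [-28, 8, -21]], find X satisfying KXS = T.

X = [[-4, -5, 5], [2, 5, -2]]

X = K⁻¹TS⁻¹ (apply K⁻¹ on the left and S⁻¹ on the right).
det K = 4; the adjugate gives K⁻¹ = [[0, 1], [-1/4, -1/2]].
det S = -4, so S⁻¹ = [[3/4, -3/2, -5/4], [-1/2, 2, 3/2], [-1, 3, 2]].
K⁻¹T = [[-28, 8, -21], [18, -5, 14]].
X = (K⁻¹T)S⁻¹ = [[-4, -5, 5], [2, 5, -2]].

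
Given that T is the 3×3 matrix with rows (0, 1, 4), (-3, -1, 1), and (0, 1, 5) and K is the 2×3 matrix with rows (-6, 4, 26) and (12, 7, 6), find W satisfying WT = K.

W = [[6, 2, 0], [5, -4, -2]]

Right-multiplying both sides by T⁻¹ gives W = KT⁻¹.
det T = 3; the adjugate gives T⁻¹ = [[-2, -1/3, 5/3], [5, 0, -4], [-1, 0, 1]].
W = KT⁻¹ = [[-6, 4, 26], [12, 7, 6]] · [[-2, -1/3, 5/3], [5, 0, -4], [-1, 0, 1]] = [[6, 2, 0], [5, -4, -2]].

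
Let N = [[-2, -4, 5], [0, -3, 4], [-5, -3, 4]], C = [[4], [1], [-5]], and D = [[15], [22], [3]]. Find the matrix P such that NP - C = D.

NP = D + C = [[19], [23], [-2]].
Left-multiplying both sides by N⁻¹ gives P = N⁻¹(D + C).
N has determinant 5; N⁻¹ = [[0, 1/5, -1/5], [-4, 17/5, 8/5], [-3, 14/5, 6/5]].
P = N⁻¹(D + C) = [[5], [-1], [5]].

P = [[5], [-1], [5]]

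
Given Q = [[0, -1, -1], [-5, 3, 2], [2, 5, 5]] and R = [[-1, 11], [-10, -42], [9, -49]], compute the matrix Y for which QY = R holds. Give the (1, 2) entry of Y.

Q is on the left of Y, so left-multiply by Q⁻¹: Y = Q⁻¹R.
det Q = 2; the adjugate gives Q⁻¹ = [[5/2, 0, 1/2], [29/2, 1, 5/2], [-31/2, -1, -5/2]].
Y = Q⁻¹R = [[5/2, 0, 1/2], [29/2, 1, 5/2], [-31/2, -1, -5/2]] · [[-1, 11], [-10, -42], [9, -49]] = [[2, 3], [-2, -5], [3, -6]].

3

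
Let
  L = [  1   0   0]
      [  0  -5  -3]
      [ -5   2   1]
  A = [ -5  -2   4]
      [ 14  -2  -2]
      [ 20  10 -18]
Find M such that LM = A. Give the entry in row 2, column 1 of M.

L is on the left of M, so left-multiply by L⁻¹: M = L⁻¹A.
L has determinant 1; L⁻¹ = [[1, 0, 0], [15, 1, 3], [-25, -2, -5]].
M = L⁻¹A = [[1, 0, 0], [15, 1, 3], [-25, -2, -5]] · [[-5, -2, 4], [14, -2, -2], [20, 10, -18]] = [[-5, -2, 4], [-1, -2, 4], [-3, 4, -6]].

-1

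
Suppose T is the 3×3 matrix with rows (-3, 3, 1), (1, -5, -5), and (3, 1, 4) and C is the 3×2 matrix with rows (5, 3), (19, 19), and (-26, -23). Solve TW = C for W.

W = [[-6, -6], [-4, -5], [-1, 0]]

T is on the left of W, so left-multiply by T⁻¹: W = T⁻¹C.
T has determinant 4; T⁻¹ = [[-15/4, -11/4, -5/2], [-19/4, -15/4, -7/2], [4, 3, 3]].
W = T⁻¹C = [[-15/4, -11/4, -5/2], [-19/4, -15/4, -7/2], [4, 3, 3]] · [[5, 3], [19, 19], [-26, -23]] = [[-6, -6], [-4, -5], [-1, 0]].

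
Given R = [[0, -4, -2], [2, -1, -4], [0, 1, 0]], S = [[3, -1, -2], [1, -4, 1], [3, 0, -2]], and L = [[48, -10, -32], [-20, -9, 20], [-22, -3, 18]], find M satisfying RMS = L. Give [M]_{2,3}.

-3

M = R⁻¹LS⁻¹ (apply R⁻¹ on the left and S⁻¹ on the right).
R has determinant -4; R⁻¹ = [[-1, 1/2, -7/2], [0, 0, 1], [-1/2, 0, -2]].
det S = -5, so S⁻¹ = [[-8/5, 2/5, 9/5], [-1, 0, 1], [-12/5, 3/5, 11/5]].
R⁻¹L = [[19, 16, -21], [-22, -3, 18], [20, 11, -20]].
M = (R⁻¹L)S⁻¹ = [[4, -5, 4], [-5, 2, -3], [5, -4, 3]].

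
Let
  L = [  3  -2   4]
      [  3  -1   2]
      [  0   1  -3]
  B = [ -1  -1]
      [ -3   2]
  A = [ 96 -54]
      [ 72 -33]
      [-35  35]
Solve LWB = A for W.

Left-multiply by L⁻¹ and right-multiply by B⁻¹: W = L⁻¹AB⁻¹.
L has determinant -3; L⁻¹ = [[-1/3, 2/3, 0], [-3, 3, -2], [-1, 1, -1]].
B has determinant -5; B⁻¹ = [[-2/5, -1/5], [-3/5, 1/5]].
L⁻¹A = [[16, -4], [-2, -7], [11, -14]].
W = (L⁻¹A)B⁻¹ = [[-4, -4], [5, -1], [4, -5]].

W = [[-4, -4], [5, -1], [4, -5]]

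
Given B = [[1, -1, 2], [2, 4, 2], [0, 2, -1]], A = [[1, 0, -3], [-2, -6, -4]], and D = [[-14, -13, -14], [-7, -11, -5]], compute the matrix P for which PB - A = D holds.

P = [[-5, -4, -1], [-1, -4, -1]]

PB = D + A = [[-13, -13, -17], [-9, -17, -9]].
B is on the right of P, so right-multiply by B⁻¹: P = (D + A)B⁻¹.
B has determinant -2; B⁻¹ = [[4, -3/2, 5], [-1, 1/2, -1], [-2, 1, -3]].
P = (D + A)B⁻¹ = [[-5, -4, -1], [-1, -4, -1]].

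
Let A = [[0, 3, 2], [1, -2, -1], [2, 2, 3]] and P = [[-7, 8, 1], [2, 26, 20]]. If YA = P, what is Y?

Y = [[2, -3, -2], [6, -2, 2]]

Right-multiplying both sides by A⁻¹ gives Y = PA⁻¹.
det A = -3, so A⁻¹ = [[4/3, 5/3, -1/3], [5/3, 4/3, -2/3], [-2, -2, 1]].
Y = PA⁻¹ = [[-7, 8, 1], [2, 26, 20]] · [[4/3, 5/3, -1/3], [5/3, 4/3, -2/3], [-2, -2, 1]] = [[2, -3, -2], [6, -2, 2]].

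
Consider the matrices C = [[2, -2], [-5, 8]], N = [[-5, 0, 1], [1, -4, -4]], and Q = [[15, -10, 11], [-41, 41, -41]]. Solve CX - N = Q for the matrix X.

CX = Q + N = [[10, -10, 12], [-40, 37, -45]].
Left-multiplying both sides by C⁻¹ gives X = C⁻¹(Q + N).
C has determinant 6; C⁻¹ = [[4/3, 1/3], [5/6, 1/3]].
X = C⁻¹(Q + N) = [[0, -1, 1], [-5, 4, -5]].

X = [[0, -1, 1], [-5, 4, -5]]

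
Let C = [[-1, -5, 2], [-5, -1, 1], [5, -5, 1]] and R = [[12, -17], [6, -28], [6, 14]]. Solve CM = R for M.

Since C multiplies M on the left, M = C⁻¹R.
det C = 6, so C⁻¹ = [[2/3, -5/6, -1/2], [5/3, -11/6, -3/2], [5, -5, -4]].
M = C⁻¹R = [[2/3, -5/6, -1/2], [5/3, -11/6, -3/2], [5, -5, -4]] · [[12, -17], [6, -28], [6, 14]] = [[0, 5], [0, 2], [6, -1]].

M = [[0, 5], [0, 2], [6, -1]]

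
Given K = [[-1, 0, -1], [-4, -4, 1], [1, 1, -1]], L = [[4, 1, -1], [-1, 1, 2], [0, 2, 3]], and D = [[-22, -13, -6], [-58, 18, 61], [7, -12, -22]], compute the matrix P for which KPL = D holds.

P = [[3, 0, 0], [0, -5, 0], [2, -2, 5]]

Left-multiply by K⁻¹ and right-multiply by L⁻¹: P = K⁻¹DL⁻¹.
det K = -3; the adjugate gives K⁻¹ = [[-1, 1/3, 4/3], [1, -2/3, -5/3], [0, -1/3, -4/3]].
det L = 1; the adjugate gives L⁻¹ = [[-1, -5, 3], [3, 12, -7], [-2, -8, 5]].
K⁻¹D = [[12, 3, -3], [5, -5, -10], [10, 10, 9]].
P = (K⁻¹D)L⁻¹ = [[3, 0, 0], [0, -5, 0], [2, -2, 5]].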